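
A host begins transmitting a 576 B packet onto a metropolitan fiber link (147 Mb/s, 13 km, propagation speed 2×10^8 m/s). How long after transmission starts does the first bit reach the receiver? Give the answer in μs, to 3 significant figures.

65.0 μs

First bit experiences only propagation delay: d/s = 13000/200000000 = 65.0 μs.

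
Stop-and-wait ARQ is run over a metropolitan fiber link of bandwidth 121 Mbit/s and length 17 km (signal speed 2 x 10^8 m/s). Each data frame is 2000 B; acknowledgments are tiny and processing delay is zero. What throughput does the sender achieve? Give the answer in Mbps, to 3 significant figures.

52.9 Mbps

t_tx = L/R = 16000/121000000 = 0.000132231 s.
t_prop = 17000/200000000 = 8.5e-05 s; RTT = 0.00017 s.
Cycle = t_tx + RTT = 0.000302231 s.
Throughput = L / cycle = 16000 / 0.000302231 = 52.9 Mbps.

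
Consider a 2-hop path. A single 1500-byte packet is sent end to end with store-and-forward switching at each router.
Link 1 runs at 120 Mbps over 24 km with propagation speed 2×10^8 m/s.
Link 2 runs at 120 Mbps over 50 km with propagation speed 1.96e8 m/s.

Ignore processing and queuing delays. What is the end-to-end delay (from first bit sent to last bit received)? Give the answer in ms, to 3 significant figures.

0.575 ms

L = 1500 × 8 = 12000 bits.
Transmission delay per hop = L/R = 12000/120000000 = 0.1 ms; 2 hops → 0.2 ms.
Propagation delays (d/s per hop): 0.12, 0.255102 ms; sum = 0.375102 ms.
End-to-end = 0.575 ms.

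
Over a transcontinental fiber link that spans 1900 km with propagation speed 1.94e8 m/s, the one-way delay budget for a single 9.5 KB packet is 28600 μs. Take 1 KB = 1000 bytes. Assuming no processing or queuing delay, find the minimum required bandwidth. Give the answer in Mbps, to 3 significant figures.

L = 76000 bits.
Propagation delay = 1900000 / 194000000 = 9793.81 μs.
Transmission budget = 28600 − 9793.81 = 18806.2 μs.
R ≥ L / t_tx = 76000 bits / 0.0188062 s = 4.04 Mbps.

4.04 Mbps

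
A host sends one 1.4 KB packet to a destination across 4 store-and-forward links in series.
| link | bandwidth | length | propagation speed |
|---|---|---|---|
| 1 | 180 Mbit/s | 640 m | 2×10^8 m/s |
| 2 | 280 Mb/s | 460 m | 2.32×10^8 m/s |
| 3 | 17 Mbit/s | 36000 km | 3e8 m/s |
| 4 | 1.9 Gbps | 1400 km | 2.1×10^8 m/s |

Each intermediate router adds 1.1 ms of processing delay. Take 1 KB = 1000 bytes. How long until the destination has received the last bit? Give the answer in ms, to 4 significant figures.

130.7 ms

L = 11200 bits.
Transmission delays (L/R per hop): 0.0622222, 0.04, 0.658824, 0.00589474 ms; sum = 0.76694 ms.
Propagation delays (d/s per hop): 0.0032, 0.00198276, 120, 6.66667 ms; sum = 126.672 ms.
Processing at 3 router(s): 3 × 1.1 ms = 3.3 ms.
End-to-end = 130.7 ms.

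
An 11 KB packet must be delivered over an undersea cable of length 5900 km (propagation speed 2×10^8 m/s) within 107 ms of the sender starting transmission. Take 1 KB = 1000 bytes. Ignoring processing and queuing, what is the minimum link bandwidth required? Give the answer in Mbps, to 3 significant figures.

L = 88000 bits.
Propagation delay = 5900000 / 200000000 = 29.5 ms.
Transmission budget = 107 − 29.5 = 77.5 ms.
R ≥ L / t_tx = 88000 bits / 0.0775 s = 1.14 Mbps.

1.14 Mbps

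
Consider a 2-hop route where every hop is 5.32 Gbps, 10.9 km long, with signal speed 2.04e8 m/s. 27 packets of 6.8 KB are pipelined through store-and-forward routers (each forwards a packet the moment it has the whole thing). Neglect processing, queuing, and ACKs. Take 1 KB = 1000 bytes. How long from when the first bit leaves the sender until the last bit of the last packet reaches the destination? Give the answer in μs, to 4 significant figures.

393.2 μs

Per-hop transmission t_tx = L/R = 54400/5320000000 = 10.2256 μs.
Per-hop propagation t_prop = 10900/204000000 = 53.4314 μs.
Pipeline fill: first packet needs 2·t_tx to clear all hops; remaining 26 packets each add one t_tx.
Total = (2+27-1)·t_tx + 2·t_prop = 28·10.2256 + 2·53.4314 = 393.2 μs.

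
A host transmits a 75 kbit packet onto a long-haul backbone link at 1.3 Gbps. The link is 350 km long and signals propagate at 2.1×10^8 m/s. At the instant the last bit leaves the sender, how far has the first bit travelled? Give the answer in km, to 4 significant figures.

12.12 km

t_tx = L/R = 75000/1300000000 = 5.76923e-05 s.
Distance = s × t_tx = 210000000 × 5.76923e-05 = 12.12 km.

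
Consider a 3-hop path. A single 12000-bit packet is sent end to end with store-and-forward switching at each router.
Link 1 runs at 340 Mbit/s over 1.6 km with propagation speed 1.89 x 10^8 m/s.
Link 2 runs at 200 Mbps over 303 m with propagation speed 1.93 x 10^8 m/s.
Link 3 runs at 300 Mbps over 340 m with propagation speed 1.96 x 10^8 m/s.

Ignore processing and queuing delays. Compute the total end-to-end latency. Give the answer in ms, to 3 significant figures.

0.147 ms

Transmission delays (L/R per hop): 0.0352941, 0.06, 0.04 ms; sum = 0.135294 ms.
Propagation delays (d/s per hop): 0.00846561, 0.00156995, 0.00173469 ms; sum = 0.0117703 ms.
End-to-end = 0.147 ms.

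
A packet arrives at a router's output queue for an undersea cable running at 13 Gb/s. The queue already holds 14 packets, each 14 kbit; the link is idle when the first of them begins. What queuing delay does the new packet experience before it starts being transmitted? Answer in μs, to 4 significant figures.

Each queued packet: L/R = 14000/13000000000 = 1.07692 μs.
14 queued → 15.0769 μs.
Queuing delay = 15.08 μs.

15.08 μs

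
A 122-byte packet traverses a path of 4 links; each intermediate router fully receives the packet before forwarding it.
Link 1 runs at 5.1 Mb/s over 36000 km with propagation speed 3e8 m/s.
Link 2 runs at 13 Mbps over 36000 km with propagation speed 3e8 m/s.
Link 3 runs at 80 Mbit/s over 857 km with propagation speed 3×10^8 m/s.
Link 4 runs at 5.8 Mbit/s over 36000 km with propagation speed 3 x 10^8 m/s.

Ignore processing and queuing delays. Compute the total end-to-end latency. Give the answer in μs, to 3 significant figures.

L = 122 × 8 = 976 bits.
Transmission delays (L/R per hop): 191.373, 75.0769, 12.2, 168.276 μs; sum = 446.925 μs.
Propagation delays (d/s per hop): 120000, 120000, 2856.67, 120000 μs; sum = 362857 μs.
End-to-end = 363000 μs.

363000 μs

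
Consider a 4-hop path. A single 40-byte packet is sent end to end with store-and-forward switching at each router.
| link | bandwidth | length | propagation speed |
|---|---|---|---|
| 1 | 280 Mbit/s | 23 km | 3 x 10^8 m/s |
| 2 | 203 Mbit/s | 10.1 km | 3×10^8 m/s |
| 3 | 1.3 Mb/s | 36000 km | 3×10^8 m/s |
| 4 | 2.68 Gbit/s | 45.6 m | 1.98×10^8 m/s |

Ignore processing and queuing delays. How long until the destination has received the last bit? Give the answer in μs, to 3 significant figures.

L = 40 × 8 = 320 bits.
Transmission delays (L/R per hop): 1.14286, 1.57635, 246.154, 0.119403 μs; sum = 248.992 μs.
Propagation delays (d/s per hop): 76.6667, 33.6667, 120000, 0.230303 μs; sum = 120111 μs.
End-to-end = 120000 μs.

120000 μs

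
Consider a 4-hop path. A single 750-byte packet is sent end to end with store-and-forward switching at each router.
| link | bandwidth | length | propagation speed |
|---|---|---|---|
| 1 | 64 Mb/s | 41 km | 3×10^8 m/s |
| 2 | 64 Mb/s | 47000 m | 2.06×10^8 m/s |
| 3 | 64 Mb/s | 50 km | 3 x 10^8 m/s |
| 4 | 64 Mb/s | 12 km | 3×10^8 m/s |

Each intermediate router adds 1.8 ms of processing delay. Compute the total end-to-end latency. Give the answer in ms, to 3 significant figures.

L = 750 × 8 = 6000 bits.
Transmission delay per hop = L/R = 6000/64000000 = 0.09375 ms; 4 hops → 0.375 ms.
Propagation delays (d/s per hop): 0.136667, 0.228155, 0.166667, 0.04 ms; sum = 0.571489 ms.
Processing at 3 router(s): 3 × 1.8 ms = 5.4 ms.
End-to-end = 6.35 ms.

6.35 ms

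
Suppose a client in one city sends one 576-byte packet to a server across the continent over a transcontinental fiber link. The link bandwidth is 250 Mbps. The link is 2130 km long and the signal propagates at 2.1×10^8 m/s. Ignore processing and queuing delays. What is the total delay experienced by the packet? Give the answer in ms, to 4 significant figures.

L = 576 × 8 = 4608 bits.
Transmission delay = L/R = 4608 / 250000000 = 0.018432 ms.
Propagation delay = d/s = 2130000 m / 210000000 m/s = 10.1429 ms.
Total = 10.16 ms.

10.16 ms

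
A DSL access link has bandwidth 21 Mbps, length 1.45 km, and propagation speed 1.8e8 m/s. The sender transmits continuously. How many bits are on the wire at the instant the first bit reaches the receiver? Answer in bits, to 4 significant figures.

169.2 bits

Propagation delay = 1450 / 180000000 = 8.05556e-06 s.
BDP = R × t_prop = 21000000 × 8.05556e-06 = 169.167 bits.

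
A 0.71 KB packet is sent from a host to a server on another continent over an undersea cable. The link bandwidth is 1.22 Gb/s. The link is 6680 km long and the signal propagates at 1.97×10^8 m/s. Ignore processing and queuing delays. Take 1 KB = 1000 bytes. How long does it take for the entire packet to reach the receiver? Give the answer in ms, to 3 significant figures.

L = 5680 bits.
Transmission delay = L/R = 5680 / 1220000000 = 0.00465574 ms.
Propagation delay = d/s = 6680000 m / 197000000 m/s = 33.9086 ms.
Total = 33.9 ms.

33.9 ms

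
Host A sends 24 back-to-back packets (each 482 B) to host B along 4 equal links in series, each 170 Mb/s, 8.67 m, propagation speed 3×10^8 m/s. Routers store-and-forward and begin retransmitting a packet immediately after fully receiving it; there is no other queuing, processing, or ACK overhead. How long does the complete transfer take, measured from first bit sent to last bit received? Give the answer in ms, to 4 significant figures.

0.6125 ms

Per-hop transmission t_tx = L/R = 3856/170000000 = 0.0226824 ms.
Per-hop propagation t_prop = 8.67/300000000 = 2.89e-05 ms.
Pipeline fill: first packet needs 4·t_tx to clear all hops; remaining 23 packets each add one t_tx.
Total = (4+24-1)·t_tx + 4·t_prop = 27·0.0226824 + 4·2.89e-05 = 0.6125 ms.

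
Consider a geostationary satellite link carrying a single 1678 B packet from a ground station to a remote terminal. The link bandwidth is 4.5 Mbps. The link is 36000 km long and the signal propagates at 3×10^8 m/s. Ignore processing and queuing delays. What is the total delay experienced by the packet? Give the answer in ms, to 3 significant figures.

123 ms

L = 1678 × 8 = 13424 bits.
Transmission delay = L/R = 13424 / 4500000 = 2.98311 ms.
Propagation delay = d/s = 36000000 m / 300000000 m/s = 120 ms.
Total = 123 ms.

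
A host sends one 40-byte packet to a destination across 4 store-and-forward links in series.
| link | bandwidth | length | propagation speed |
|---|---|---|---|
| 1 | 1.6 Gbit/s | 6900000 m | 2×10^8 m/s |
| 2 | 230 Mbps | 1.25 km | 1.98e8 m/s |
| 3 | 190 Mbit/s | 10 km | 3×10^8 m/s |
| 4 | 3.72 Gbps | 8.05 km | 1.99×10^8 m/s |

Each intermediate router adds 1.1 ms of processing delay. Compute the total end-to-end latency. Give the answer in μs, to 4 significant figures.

37880 μs

L = 40 × 8 = 320 bits.
Transmission delays (L/R per hop): 0.2, 1.3913, 1.68421, 0.0860215 μs; sum = 3.36154 μs.
Propagation delays (d/s per hop): 34500, 6.31313, 33.3333, 40.4523 μs; sum = 34580.1 μs.
Processing at 3 router(s): 3 × 1.1 ms = 3300 μs.
End-to-end = 37880 μs.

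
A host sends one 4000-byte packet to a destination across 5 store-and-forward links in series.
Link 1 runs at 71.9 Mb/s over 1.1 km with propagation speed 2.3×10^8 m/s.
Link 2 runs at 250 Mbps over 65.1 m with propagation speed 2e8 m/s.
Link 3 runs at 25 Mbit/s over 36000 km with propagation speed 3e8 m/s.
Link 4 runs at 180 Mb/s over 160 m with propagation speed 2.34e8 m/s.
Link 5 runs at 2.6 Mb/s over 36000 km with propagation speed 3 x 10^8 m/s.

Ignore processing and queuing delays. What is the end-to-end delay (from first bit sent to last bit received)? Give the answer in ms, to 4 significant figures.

254.3 ms

L = 4000 × 8 = 32000 bits.
Transmission delays (L/R per hop): 0.445063, 0.128, 1.28, 0.177778, 12.3077 ms; sum = 14.3385 ms.
Propagation delays (d/s per hop): 0.00478261, 0.0003255, 120, 0.000683761, 120 ms; sum = 240.006 ms.
End-to-end = 254.3 ms.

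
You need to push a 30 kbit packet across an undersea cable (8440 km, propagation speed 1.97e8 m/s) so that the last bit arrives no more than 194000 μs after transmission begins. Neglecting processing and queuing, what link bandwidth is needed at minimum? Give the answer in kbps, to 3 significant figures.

198 kbps

Propagation delay = 8440000 / 197000000 = 42842.6 μs.
Transmission budget = 194000 − 42842.6 = 151157 μs.
R ≥ L / t_tx = 30000 bits / 0.151157 s = 198 kbps.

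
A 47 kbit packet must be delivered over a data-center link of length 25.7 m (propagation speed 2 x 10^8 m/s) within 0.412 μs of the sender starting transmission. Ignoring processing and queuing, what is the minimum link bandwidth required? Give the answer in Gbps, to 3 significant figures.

Propagation delay = 25.7 / 200000000 = 0.1285 μs.
Transmission budget = 0.412 − 0.1285 = 0.2835 μs.
R ≥ L / t_tx = 47000 bits / 2.835e-07 s = 166 Gbps.

166 Gbps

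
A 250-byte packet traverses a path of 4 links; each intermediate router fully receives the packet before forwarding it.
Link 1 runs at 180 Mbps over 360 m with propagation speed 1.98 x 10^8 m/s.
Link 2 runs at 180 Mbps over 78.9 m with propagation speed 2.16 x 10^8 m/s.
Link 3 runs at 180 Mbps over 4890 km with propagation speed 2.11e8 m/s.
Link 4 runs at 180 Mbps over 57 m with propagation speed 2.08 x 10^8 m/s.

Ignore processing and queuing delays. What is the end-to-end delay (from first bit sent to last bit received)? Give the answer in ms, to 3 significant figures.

23.2 ms

L = 250 × 8 = 2000 bits.
Transmission delay per hop = L/R = 2000/180000000 = 0.0111111 ms; 4 hops → 0.0444444 ms.
Propagation delays (d/s per hop): 0.00181818, 0.000365278, 23.1754, 0.000274038 ms; sum = 23.1778 ms.
End-to-end = 23.2 ms.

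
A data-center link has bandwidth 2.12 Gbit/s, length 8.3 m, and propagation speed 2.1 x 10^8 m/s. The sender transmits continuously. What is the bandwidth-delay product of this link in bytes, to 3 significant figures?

10.5 bytes

Propagation delay = 8.3 / 210000000 = 3.95238e-08 s.
BDP = R × t_prop = 2120000000 × 3.95238e-08 = 83.7905 bits.
In bytes: 83.7905/8 = 10.5 bytes.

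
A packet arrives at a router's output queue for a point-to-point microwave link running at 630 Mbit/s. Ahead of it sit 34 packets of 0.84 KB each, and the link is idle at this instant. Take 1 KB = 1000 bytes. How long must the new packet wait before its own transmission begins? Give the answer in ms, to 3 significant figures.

0.363 ms

Each queued packet: L/R = 6720/630000000 = 0.0106667 ms.
34 queued → 0.362667 ms.
Queuing delay = 0.363 ms.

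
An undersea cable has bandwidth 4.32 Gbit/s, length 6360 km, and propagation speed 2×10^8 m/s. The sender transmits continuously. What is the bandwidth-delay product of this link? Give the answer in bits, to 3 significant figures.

Propagation delay = 6360000 / 200000000 = 0.0318 s.
BDP = R × t_prop = 4320000000 × 0.0318 = 137376000 bits.

137000000 bits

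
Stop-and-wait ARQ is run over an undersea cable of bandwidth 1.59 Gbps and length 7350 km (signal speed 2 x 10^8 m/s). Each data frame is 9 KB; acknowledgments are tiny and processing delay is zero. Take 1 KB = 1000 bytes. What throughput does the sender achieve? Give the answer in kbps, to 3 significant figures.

979 kbps

t_tx = L/R = 72000/1590000000 = 4.5283e-05 s.
t_prop = 7350000/200000000 = 0.03675 s; RTT = 0.0735 s.
Cycle = t_tx + RTT = 0.0735453 s.
Throughput = L / cycle = 72000 / 0.0735453 = 979 kbps.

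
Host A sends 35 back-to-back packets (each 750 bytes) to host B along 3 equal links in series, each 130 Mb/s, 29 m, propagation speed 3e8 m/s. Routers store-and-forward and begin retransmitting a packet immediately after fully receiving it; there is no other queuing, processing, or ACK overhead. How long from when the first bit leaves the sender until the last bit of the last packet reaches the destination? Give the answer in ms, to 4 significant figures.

Per-hop transmission t_tx = L/R = 6000/130000000 = 0.0461538 ms.
Per-hop propagation t_prop = 29/300000000 = 9.66667e-05 ms.
Pipeline fill: first packet needs 3·t_tx to clear all hops; remaining 34 packets each add one t_tx.
Total = (3+35-1)·t_tx + 3·t_prop = 37·0.0461538 + 3·9.66667e-05 = 1.708 ms.

1.708 ms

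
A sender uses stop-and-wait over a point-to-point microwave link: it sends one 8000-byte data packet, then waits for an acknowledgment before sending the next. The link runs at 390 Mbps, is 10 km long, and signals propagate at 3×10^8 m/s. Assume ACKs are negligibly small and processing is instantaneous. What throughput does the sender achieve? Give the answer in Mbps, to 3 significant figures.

277 Mbps

t_tx = L/R = 64000/390000000 = 0.000164103 s.
t_prop = 10000/300000000 = 3.33333e-05 s; RTT = 6.66667e-05 s.
Cycle = t_tx + RTT = 0.000230769 s.
Throughput = L / cycle = 64000 / 0.000230769 = 277 Mbps.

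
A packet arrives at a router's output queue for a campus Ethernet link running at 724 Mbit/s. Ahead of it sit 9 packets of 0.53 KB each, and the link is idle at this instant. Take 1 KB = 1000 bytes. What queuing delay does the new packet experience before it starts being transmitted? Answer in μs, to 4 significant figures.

Each queued packet: L/R = 4240/724000000 = 5.85635 μs.
9 queued → 52.7072 μs.
Queuing delay = 52.71 μs.

52.71 μs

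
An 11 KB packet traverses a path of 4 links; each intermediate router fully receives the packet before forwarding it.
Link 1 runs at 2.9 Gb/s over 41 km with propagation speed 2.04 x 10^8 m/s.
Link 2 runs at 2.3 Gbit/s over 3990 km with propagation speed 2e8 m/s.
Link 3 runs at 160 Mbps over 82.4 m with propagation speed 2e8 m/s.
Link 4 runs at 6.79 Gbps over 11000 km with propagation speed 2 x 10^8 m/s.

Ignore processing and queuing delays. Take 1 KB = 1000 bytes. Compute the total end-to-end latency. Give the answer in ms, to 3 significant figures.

L = 88000 bits.
Transmission delays (L/R per hop): 0.0303448, 0.0382609, 0.55, 0.0129602 ms; sum = 0.631566 ms.
Propagation delays (d/s per hop): 0.20098, 19.95, 0.000412, 55 ms; sum = 75.1514 ms.
End-to-end = 75.8 ms.

75.8 ms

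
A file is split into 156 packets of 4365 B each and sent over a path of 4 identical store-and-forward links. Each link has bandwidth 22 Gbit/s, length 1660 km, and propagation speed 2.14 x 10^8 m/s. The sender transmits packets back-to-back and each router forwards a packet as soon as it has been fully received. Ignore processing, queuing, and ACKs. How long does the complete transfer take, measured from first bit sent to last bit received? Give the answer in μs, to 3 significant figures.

31300 μs

Per-hop transmission t_tx = L/R = 34920/22000000000 = 1.58727 μs.
Per-hop propagation t_prop = 1660000/214000000 = 7757.01 μs.
Pipeline fill: first packet needs 4·t_tx to clear all hops; remaining 155 packets each add one t_tx.
Total = (4+156-1)·t_tx + 4·t_prop = 159·1.58727 + 4·7757.01 = 31300 μs.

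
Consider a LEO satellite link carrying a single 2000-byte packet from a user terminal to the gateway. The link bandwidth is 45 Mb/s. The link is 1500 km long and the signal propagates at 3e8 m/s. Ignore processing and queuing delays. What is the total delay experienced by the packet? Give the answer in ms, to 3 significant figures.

L = 2000 × 8 = 16000 bits.
Transmission delay = L/R = 16000 / 45000000 = 0.355556 ms.
Propagation delay = d/s = 1500000 m / 300000000 m/s = 5 ms.
Total = 5.36 ms.

5.36 ms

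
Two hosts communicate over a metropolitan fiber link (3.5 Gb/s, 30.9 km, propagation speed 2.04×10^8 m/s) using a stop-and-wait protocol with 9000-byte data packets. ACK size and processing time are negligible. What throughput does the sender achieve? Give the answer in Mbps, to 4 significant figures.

t_tx = L/R = 72000/3500000000 = 2.05714e-05 s.
t_prop = 30900/204000000 = 0.000151471 s; RTT = 0.000302941 s.
Cycle = t_tx + RTT = 0.000323513 s.
Throughput = L / cycle = 72000 / 0.000323513 = 222.6 Mbps.

222.6 Mbps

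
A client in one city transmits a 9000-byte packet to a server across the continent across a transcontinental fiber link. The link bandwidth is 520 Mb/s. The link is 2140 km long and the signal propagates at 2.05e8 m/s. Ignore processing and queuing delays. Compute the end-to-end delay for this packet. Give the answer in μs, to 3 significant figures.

10600 μs

L = 9000 × 8 = 72000 bits.
Transmission delay = L/R = 72000 / 520000000 = 138.462 μs.
Propagation delay = d/s = 2140000 m / 2.05e+08 m/s = 10439 μs.
Total = 10600 μs.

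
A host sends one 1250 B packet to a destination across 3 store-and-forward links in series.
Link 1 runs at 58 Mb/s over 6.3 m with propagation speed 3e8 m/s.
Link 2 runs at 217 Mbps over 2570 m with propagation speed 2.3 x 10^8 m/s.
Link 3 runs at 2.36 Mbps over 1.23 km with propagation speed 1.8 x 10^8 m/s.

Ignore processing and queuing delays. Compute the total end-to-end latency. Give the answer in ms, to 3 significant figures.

L = 1250 × 8 = 10000 bits.
Transmission delays (L/R per hop): 0.172414, 0.0460829, 4.23729 ms; sum = 4.45578 ms.
Propagation delays (d/s per hop): 2.1e-05, 0.0111739, 0.00683333 ms; sum = 0.0180282 ms.
End-to-end = 4.47 ms.

4.47 ms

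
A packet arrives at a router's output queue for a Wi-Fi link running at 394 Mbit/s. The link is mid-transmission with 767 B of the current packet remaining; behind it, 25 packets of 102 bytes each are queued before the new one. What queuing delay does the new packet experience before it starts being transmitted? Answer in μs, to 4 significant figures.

Each queued packet: L/R = 816/394000000 = 2.07107 μs.
25 queued → 51.7766 μs.
Plus remaining 6136 bits of current packet: 15.5736 μs.
Queuing delay = 67.35 μs.

67.35 μs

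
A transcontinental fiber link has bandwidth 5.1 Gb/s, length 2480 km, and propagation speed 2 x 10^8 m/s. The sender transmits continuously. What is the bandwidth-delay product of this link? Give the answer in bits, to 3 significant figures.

Propagation delay = 2480000 / 200000000 = 0.0124 s.
BDP = R × t_prop = 5100000000 × 0.0124 = 63240000 bits.

63200000 bits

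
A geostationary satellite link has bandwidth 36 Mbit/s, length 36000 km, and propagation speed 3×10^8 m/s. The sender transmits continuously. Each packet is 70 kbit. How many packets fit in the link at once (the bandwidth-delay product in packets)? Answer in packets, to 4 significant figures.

Propagation delay = 36000000 / 300000000 = 0.12 s.
BDP = R × t_prop = 36000000 × 0.12 = 4320000 bits.
In packets of 70000 bits: 61.71 packets.

61.71 packets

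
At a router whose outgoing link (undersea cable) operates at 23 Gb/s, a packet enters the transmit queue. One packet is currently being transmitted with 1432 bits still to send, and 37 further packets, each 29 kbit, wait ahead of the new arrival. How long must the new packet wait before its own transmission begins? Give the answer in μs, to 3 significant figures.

46.7 μs

Each queued packet: L/R = 29000/23000000000 = 1.26087 μs.
37 queued → 46.6522 μs.
Plus remaining 1432 bits of current packet: 0.0622609 μs.
Queuing delay = 46.7 μs.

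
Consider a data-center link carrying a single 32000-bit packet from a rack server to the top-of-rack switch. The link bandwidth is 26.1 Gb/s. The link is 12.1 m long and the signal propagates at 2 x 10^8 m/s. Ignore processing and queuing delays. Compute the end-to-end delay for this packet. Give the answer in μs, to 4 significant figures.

1.287 μs

Transmission delay = L/R = 32000 / 26100000000 = 1.22605 μs.
Propagation delay = d/s = 12.1 m / 200000000 m/s = 0.0605 μs.
Total = 1.287 μs.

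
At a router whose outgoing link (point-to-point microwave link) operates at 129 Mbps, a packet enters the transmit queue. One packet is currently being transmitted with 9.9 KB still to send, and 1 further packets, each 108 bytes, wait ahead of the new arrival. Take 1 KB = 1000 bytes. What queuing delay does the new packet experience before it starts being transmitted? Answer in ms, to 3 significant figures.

Each queued packet: L/R = 864/129000000 = 0.00669767 ms.
1 queued → 0.00669767 ms.
Plus remaining 79200 bits of current packet: 0.613953 ms.
Queuing delay = 0.621 ms.

0.621 ms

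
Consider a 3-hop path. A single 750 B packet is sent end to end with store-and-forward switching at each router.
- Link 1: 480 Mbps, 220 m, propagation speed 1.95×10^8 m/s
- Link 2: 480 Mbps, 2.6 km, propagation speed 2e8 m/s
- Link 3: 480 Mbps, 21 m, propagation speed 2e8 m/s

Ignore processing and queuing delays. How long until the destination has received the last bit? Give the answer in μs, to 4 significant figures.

L = 750 × 8 = 6000 bits.
Transmission delay per hop = L/R = 6000/480000000 = 12.5 μs; 3 hops → 37.5 μs.
Propagation delays (d/s per hop): 1.12821, 13, 0.105 μs; sum = 14.2332 μs.
End-to-end = 51.73 μs.

51.73 μs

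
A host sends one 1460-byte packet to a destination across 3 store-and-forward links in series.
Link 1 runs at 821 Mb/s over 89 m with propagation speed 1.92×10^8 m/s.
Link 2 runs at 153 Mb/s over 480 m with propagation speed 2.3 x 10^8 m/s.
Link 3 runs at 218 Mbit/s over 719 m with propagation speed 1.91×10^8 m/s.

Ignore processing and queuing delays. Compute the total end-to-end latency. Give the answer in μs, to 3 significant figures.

150 μs

L = 1460 × 8 = 11680 bits.
Transmission delays (L/R per hop): 14.2266, 76.3399, 53.578 μs; sum = 144.144 μs.
Propagation delays (d/s per hop): 0.463542, 2.08696, 3.7644 μs; sum = 6.3149 μs.
End-to-end = 150 μs.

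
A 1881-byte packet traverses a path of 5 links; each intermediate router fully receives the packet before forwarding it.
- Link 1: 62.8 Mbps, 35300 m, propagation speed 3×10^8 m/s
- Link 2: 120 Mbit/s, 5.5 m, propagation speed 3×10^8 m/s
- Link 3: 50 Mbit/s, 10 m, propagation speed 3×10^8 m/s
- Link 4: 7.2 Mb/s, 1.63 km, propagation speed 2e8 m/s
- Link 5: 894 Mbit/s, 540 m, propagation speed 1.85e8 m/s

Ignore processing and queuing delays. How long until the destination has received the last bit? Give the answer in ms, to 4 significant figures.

L = 1881 × 8 = 15048 bits.
Transmission delays (L/R per hop): 0.239618, 0.1254, 0.30096, 2.09, 0.0168322 ms; sum = 2.77281 ms.
Propagation delays (d/s per hop): 0.117667, 1.83333e-05, 3.33333e-05, 0.00815, 0.00291892 ms; sum = 0.128787 ms.
End-to-end = 2.902 ms.

2.902 ms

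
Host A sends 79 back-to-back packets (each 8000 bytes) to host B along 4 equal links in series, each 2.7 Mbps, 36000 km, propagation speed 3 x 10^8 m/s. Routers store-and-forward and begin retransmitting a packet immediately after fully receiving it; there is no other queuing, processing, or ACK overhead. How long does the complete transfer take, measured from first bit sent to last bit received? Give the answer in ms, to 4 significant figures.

Per-hop transmission t_tx = L/R = 64000/2700000 = 23.7037 ms.
Per-hop propagation t_prop = 36000000/300000000 = 120 ms.
Pipeline fill: first packet needs 4·t_tx to clear all hops; remaining 78 packets each add one t_tx.
Total = (4+79-1)·t_tx + 4·t_prop = 82·23.7037 + 4·120 = 2424 ms.

2424 ms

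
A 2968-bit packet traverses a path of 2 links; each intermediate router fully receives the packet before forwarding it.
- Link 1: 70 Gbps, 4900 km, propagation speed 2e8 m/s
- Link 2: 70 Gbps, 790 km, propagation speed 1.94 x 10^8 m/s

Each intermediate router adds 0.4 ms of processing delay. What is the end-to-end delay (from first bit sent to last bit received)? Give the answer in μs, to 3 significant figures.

Transmission delay per hop = L/R = 2968/70000000000 = 0.0424 μs; 2 hops → 0.0848 μs.
Propagation delays (d/s per hop): 24500, 4072.16 μs; sum = 28572.2 μs.
Processing at 1 router(s): 1 × 0.4 ms = 400 μs.
End-to-end = 29000 μs.

29000 μs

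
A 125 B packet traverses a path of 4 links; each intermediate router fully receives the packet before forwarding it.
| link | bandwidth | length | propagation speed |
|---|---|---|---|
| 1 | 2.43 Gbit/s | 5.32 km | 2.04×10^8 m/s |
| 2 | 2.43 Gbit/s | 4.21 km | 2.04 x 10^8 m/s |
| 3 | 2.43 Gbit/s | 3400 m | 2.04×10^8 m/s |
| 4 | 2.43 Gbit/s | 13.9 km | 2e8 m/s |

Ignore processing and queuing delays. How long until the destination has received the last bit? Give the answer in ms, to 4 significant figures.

0.1345 ms

L = 125 × 8 = 1000 bits.
Transmission delay per hop = L/R = 1000/2430000000 = 0.000411523 ms; 4 hops → 0.00164609 ms.
Propagation delays (d/s per hop): 0.0260784, 0.0206373, 0.0166667, 0.0695 ms; sum = 0.132882 ms.
End-to-end = 0.1345 ms.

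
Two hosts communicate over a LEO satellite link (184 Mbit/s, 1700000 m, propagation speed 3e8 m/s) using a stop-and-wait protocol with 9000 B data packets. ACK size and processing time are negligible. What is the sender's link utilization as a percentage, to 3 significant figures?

t_tx = L/R = 72000/184000000 = 0.000391304 s.
t_prop = 1700000/300000000 = 0.00566667 s; RTT = 0.0113333 s.
Cycle = t_tx + RTT = 0.0117246 s.
Utilization = t_tx / cycle = 0.000391304/0.0117246 = 3.34 %.

3.34 %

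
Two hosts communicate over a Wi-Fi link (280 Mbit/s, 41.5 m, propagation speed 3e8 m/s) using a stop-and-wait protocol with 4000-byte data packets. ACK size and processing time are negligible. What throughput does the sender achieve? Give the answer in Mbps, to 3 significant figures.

t_tx = L/R = 32000/280000000 = 0.000114286 s.
t_prop = 41.5/300000000 = 1.38333e-07 s; RTT = 2.76667e-07 s.
Cycle = t_tx + RTT = 0.000114562 s.
Throughput = L / cycle = 32000 / 0.000114562 = 279 Mbps.

279 Mbps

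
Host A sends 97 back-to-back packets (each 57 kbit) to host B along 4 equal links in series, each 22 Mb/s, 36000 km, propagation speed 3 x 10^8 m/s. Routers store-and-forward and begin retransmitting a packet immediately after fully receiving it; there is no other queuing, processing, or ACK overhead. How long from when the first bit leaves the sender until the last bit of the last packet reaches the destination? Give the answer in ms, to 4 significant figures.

739.1 ms

Per-hop transmission t_tx = L/R = 57000/22000000 = 2.59091 ms.
Per-hop propagation t_prop = 36000000/300000000 = 120 ms.
Pipeline fill: first packet needs 4·t_tx to clear all hops; remaining 96 packets each add one t_tx.
Total = (4+97-1)·t_tx + 4·t_prop = 100·2.59091 + 4·120 = 739.1 ms.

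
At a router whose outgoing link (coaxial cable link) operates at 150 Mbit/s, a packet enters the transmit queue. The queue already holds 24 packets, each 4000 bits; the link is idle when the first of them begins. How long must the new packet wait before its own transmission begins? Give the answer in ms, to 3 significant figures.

Each queued packet: L/R = 4000/150000000 = 0.0266667 ms.
24 queued → 0.64 ms.
Queuing delay = 0.640 ms.

0.640 ms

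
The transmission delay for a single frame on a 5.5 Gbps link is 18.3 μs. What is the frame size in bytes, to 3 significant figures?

12600 bytes

L = R × t_tx = 5500000000 b/s × 1.83e-05 s = 100650 bits.
In bytes: 100650 / 8 = 12600 bytes.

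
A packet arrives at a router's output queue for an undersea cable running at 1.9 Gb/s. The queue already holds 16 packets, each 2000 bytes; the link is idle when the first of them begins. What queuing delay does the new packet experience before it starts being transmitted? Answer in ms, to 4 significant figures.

Each queued packet: L/R = 16000/1900000000 = 0.00842105 ms.
16 queued → 0.134737 ms.
Queuing delay = 0.1347 ms.

0.1347 ms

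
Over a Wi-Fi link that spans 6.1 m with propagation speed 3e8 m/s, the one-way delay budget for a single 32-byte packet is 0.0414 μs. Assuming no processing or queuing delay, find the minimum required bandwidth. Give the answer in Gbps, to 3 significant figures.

12.2 Gbps

L = 256 bits.
Propagation delay = 6.1 / 300000000 = 0.0203333 μs.
Transmission budget = 0.0414 − 0.0203333 = 0.0210667 μs.
R ≥ L / t_tx = 256 bits / 2.10667e-08 s = 12.2 Gbps.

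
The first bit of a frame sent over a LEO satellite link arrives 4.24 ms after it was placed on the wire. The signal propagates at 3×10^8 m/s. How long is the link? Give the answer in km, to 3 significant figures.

d = s × t_prop = 300000000 × 0.00424 = 1270 km.

1270 km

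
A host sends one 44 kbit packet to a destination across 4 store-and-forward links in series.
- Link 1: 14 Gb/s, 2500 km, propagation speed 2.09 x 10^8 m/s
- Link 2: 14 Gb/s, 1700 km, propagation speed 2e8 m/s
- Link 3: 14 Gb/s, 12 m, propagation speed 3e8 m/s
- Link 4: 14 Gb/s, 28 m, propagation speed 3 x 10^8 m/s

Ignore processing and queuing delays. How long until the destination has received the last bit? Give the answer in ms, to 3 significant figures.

20.5 ms

L = 44000 bits.
Transmission delay per hop = L/R = 44000/14000000000 = 0.00314286 ms; 4 hops → 0.0125714 ms.
Propagation delays (d/s per hop): 11.9617, 8.5, 4e-05, 9.33333e-05 ms; sum = 20.4619 ms.
End-to-end = 20.5 ms.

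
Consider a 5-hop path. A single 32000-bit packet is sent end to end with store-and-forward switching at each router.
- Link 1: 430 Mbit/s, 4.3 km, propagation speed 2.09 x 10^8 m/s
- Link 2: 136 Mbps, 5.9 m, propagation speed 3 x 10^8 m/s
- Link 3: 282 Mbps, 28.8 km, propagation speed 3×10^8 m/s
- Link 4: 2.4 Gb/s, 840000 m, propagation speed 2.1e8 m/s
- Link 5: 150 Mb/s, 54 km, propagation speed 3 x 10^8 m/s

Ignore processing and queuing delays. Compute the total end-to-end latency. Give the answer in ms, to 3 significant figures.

Transmission delays (L/R per hop): 0.0744186, 0.235294, 0.113475, 0.0133333, 0.213333 ms; sum = 0.649855 ms.
Propagation delays (d/s per hop): 0.0205742, 1.96667e-05, 0.096, 4, 0.18 ms; sum = 4.29659 ms.
End-to-end = 4.95 ms.

4.95 ms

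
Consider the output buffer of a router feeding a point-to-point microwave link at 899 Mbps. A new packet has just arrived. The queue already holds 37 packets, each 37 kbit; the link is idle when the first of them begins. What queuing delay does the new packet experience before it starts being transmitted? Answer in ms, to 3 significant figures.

1.52 ms

Each queued packet: L/R = 37000/899000000 = 0.0411568 ms.
37 queued → 1.5228 ms.
Queuing delay = 1.52 ms.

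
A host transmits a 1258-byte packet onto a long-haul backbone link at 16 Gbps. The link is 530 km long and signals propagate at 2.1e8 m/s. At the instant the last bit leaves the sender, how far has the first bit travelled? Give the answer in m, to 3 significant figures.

132 m

t_tx = L/R = 10064/16000000000 = 6.29e-07 s.
Distance = s × t_tx = 210000000 × 6.29e-07 = 132 m.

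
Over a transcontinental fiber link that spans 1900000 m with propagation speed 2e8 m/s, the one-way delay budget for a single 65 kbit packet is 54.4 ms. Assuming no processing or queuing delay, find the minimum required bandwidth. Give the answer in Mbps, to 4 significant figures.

Propagation delay = 1900000 / 200000000 = 9.5 ms.
Transmission budget = 54.4 − 9.5 = 44.9 ms.
R ≥ L / t_tx = 65000 bits / 0.0449 s = 1.448 Mbps.

1.448 Mbps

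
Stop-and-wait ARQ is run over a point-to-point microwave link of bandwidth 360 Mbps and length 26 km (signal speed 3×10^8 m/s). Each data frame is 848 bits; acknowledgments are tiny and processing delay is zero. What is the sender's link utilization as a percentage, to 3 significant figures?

1.34 %

t_tx = L/R = 848/360000000 = 2.35556e-06 s.
t_prop = 26000/300000000 = 8.66667e-05 s; RTT = 0.000173333 s.
Cycle = t_tx + RTT = 0.000175689 s.
Utilization = t_tx / cycle = 2.35556e-06/0.000175689 = 1.34 %.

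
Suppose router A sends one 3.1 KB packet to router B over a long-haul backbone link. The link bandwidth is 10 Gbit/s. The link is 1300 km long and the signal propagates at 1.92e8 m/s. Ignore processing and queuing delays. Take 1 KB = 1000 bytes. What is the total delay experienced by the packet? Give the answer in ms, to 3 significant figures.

6.77 ms

L = 24800 bits.
Transmission delay = L/R = 24800 / 10000000000 = 0.00248 ms.
Propagation delay = d/s = 1300000 m / 192000000 m/s = 6.77083 ms.
Total = 6.77 ms.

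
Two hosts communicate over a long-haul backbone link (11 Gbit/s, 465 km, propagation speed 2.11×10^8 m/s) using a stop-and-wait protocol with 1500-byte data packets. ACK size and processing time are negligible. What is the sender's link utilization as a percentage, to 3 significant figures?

t_tx = L/R = 12000/11000000000 = 1.09091e-06 s.
t_prop = 465000/211000000 = 0.00220379 s; RTT = 0.00440758 s.
Cycle = t_tx + RTT = 0.00440867 s.
Utilization = t_tx / cycle = 1.09091e-06/0.00440867 = 0.0247 %.

0.0247 %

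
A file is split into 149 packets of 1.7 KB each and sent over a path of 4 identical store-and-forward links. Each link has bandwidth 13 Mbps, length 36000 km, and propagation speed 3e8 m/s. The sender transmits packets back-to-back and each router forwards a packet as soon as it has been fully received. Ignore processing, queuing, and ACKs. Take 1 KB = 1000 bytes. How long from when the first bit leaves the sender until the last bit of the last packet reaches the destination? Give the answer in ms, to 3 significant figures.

Per-hop transmission t_tx = L/R = 13600/13000000 = 1.04615 ms.
Per-hop propagation t_prop = 36000000/300000000 = 120 ms.
Pipeline fill: first packet needs 4·t_tx to clear all hops; remaining 148 packets each add one t_tx.
Total = (4+149-1)·t_tx + 4·t_prop = 152·1.04615 + 4·120 = 639 ms.

639 ms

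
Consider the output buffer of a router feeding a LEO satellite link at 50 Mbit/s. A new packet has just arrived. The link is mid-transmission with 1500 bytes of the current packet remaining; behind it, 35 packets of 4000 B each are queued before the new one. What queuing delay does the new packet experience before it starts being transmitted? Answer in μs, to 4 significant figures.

22640 μs

Each queued packet: L/R = 32000/50000000 = 640 μs.
35 queued → 22400 μs.
Plus remaining 12000 bits of current packet: 240 μs.
Queuing delay = 22640 μs.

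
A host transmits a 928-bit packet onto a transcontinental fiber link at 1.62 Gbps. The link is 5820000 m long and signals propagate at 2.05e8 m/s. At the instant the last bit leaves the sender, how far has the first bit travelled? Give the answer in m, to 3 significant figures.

117 m

t_tx = L/R = 928/1620000000 = 5.7284e-07 s.
Distance = s × t_tx = 2.05e+08 × 5.7284e-07 = 117 m.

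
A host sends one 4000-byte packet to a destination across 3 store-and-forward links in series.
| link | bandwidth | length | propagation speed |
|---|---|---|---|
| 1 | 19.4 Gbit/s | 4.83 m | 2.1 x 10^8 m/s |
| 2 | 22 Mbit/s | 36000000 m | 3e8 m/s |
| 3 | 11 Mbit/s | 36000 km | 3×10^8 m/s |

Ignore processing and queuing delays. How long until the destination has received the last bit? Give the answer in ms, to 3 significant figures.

L = 4000 × 8 = 32000 bits.
Transmission delays (L/R per hop): 0.00164948, 1.45455, 2.90909 ms; sum = 4.36529 ms.
Propagation delays (d/s per hop): 2.3e-05, 120, 120 ms; sum = 240 ms.
End-to-end = 244 ms.

244 ms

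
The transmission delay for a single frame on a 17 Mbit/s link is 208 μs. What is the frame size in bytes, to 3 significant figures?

442 bytes

L = R × t_tx = 17000000 b/s × 0.000208 s = 3536 bits.
In bytes: 3536 / 8 = 442 bytes.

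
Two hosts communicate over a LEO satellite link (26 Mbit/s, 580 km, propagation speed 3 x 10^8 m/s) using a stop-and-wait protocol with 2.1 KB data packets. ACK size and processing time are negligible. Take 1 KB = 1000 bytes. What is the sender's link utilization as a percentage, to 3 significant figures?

t_tx = L/R = 16800/26000000 = 0.000646154 s.
t_prop = 580000/300000000 = 0.00193333 s; RTT = 0.00386667 s.
Cycle = t_tx + RTT = 0.00451282 s.
Utilization = t_tx / cycle = 0.000646154/0.00451282 = 14.3 %.

14.3 %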